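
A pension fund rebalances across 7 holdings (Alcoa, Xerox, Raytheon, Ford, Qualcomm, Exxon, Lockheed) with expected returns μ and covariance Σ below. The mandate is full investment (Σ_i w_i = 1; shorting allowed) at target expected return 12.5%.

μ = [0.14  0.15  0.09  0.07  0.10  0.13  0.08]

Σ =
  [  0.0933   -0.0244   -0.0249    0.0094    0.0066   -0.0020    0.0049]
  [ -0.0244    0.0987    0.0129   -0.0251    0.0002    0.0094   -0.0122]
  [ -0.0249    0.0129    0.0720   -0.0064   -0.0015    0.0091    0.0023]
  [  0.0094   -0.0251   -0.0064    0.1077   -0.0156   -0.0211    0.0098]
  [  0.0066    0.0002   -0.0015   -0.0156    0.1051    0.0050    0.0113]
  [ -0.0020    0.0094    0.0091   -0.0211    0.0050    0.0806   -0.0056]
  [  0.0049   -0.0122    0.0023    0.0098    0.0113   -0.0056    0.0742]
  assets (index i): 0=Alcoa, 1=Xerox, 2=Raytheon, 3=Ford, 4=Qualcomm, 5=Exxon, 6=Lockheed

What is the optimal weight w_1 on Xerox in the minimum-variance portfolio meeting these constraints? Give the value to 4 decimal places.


g=Σ⁻¹μ = [2.2683  2.2095  1.5419  1.4036  0.8447  1.6256  1.0525]
h=Σ⁻¹𝟙 = [16.7715  16.2787  16.2467  15.4065  9.0052  13.4089  12.1483]
a=μᵀg=1.265997  b=𝟙ᵀg=10.946008  c=𝟙ᵀh=99.265722  D=ac−b²=5.855018
λ₁=(c·0.125−b)/D = (99.265722·0.125−10.946008)/5.855018 = 0.249736
λ₂=(a−b·0.125)/D = (1.265997−10.946008·0.125)/5.855018 = -0.017464
w* = 0.249736·g + -0.017464·h:
  w_0 = 0.249736·2.2683 + -0.017464·16.7715 = 0.2736  (Alcoa)
  w_1 = 0.249736·2.2095 + -0.017464·16.2787 = 0.2675  (Xerox)
  w_2 = 0.249736·1.5419 + -0.017464·16.2467 = 0.1013  (Raytheon)
  w_3 = 0.249736·1.4036 + -0.017464·15.4065 = 0.0815  (Ford)
  w_4 = 0.249736·0.8447 + -0.017464·9.0052 = 0.0537  (Qualcomm)
  w_5 = 0.249736·1.6256 + -0.017464·13.4089 = 0.1718  (Exxon)
  w_6 = 0.249736·1.0525 + -0.017464·12.1483 = 0.0507  (Lockheed)
Σw_i=1.0000  μᵀw=0.1250
σ²=wᵀΣw=λ₁·μ_p+λ₂ = 0.249736·0.125 + -0.017464 = 0.013753 ≈ 0.0138

0.2675


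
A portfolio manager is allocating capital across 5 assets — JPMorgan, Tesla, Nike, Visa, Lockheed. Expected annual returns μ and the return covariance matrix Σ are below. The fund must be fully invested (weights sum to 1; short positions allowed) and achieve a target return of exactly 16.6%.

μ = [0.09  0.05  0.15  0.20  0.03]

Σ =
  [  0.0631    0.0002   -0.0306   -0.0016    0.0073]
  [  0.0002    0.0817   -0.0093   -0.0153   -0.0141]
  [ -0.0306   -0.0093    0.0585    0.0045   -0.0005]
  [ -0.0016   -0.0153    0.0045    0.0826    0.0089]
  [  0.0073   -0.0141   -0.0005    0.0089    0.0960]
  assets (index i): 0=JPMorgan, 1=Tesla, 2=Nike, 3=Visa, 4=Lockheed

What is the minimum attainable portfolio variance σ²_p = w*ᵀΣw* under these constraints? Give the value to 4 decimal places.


0.0221

g=Σ⁻¹μ = [3.6872  1.6060  4.5535  2.5360  0.0566]
h=Σ⁻¹𝟙 = [32.6827  20.5483  36.5029  13.4916  9.8888]
a=μᵀg=1.604073  b=𝟙ᵀg=12.439285  c=𝟙ᵀh=113.114322  D=ac−b²=26.707807
λ₁=(c·0.166−b)/D = (113.114322·0.166−12.439285)/26.707807 = 0.237297
λ₂=(a−b·0.166)/D = (1.604073−12.439285·0.166)/26.707807 = -0.017255
w* = 0.237297·g + -0.017255·h:
  w_0 = 0.237297·3.6872 + -0.017255·32.6827 = 0.3110  (JPMorgan)
  w_1 = 0.237297·1.6060 + -0.017255·20.5483 = 0.0265  (Tesla)
  w_2 = 0.237297·4.5535 + -0.017255·36.5029 = 0.4507  (Nike)
  w_3 = 0.237297·2.5360 + -0.017255·13.4916 = 0.3690  (Visa)
  w_4 = 0.237297·0.0566 + -0.017255·9.8888 = -0.1572  (Lockheed)
Σw_i=1.0000  μᵀw=0.1660
σ²=wᵀΣw=λ₁·μ_p+λ₂ = 0.237297·0.166 + -0.017255 = 0.022136 ≈ 0.0221


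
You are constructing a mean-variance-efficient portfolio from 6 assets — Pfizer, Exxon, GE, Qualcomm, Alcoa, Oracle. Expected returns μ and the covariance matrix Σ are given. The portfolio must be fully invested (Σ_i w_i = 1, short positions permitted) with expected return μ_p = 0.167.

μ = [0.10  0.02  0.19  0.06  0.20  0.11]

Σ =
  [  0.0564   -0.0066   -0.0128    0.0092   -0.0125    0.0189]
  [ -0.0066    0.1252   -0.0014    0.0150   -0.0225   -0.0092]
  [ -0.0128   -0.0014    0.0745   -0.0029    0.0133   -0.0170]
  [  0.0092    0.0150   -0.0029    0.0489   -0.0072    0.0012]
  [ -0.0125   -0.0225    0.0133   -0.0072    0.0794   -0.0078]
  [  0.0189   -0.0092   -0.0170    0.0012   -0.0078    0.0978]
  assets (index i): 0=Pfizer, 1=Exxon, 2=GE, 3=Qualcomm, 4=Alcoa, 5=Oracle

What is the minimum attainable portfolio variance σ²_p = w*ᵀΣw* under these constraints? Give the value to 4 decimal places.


0.0204

g=Σ⁻¹μ = [2.5063  0.8238  2.8454  1.0645  2.9074  1.4313]
h=Σ⁻¹𝟙 = [20.5498  11.5231  17.0947  16.5568  18.8735  11.6112]
a=μᵀg=1.610538  b=𝟙ᵀg=11.578786  c=𝟙ᵀh=96.209117  D=ac−b²=20.880190
λ₁=(c·0.167−b)/D = (96.209117·0.167−11.578786)/20.880190 = 0.214947
λ₂=(a−b·0.167)/D = (1.610538−11.578786·0.167)/20.880190 = -0.015475
w* = 0.214947·g + -0.015475·h:
  w_0 = 0.214947·2.5063 + -0.015475·20.5498 = 0.2207  (Pfizer)
  w_1 = 0.214947·0.8238 + -0.015475·11.5231 = -0.0012  (Exxon)
  w_2 = 0.214947·2.8454 + -0.015475·17.0947 = 0.3471  (GE)
  w_3 = 0.214947·1.0645 + -0.015475·16.5568 = -0.0274  (Qualcomm)
  w_4 = 0.214947·2.9074 + -0.015475·18.8735 = 0.3329  (Alcoa)
  w_5 = 0.214947·1.4313 + -0.015475·11.6112 = 0.1280  (Oracle)
Σw_i=1.0000  μᵀw=0.1670
σ²=wᵀΣw=λ₁·μ_p+λ₂ = 0.214947·0.167 + -0.015475 = 0.020421 ≈ 0.0204


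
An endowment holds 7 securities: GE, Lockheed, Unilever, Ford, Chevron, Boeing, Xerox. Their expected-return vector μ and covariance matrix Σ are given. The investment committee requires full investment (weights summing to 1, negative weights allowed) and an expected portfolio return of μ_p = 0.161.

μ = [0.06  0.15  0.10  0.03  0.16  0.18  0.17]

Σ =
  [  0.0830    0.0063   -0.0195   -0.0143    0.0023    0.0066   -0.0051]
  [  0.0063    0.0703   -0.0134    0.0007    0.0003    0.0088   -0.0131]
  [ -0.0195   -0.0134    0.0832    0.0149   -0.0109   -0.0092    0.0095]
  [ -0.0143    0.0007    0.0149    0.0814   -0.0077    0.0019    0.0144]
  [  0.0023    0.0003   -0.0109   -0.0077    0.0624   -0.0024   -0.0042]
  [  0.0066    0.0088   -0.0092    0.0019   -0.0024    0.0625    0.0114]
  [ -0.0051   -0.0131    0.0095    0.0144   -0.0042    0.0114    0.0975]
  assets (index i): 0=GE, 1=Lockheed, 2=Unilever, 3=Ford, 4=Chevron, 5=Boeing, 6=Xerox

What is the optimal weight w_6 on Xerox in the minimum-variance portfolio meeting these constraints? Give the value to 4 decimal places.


0.1620

u=Σ⁻¹μ = [0.8930  2.4793  2.3075  0.0124  3.1396  2.5808  1.7302]
v=Σ⁻¹𝟙 = [16.2913  16.2694  19.6815  11.5120  21.3382  13.7153  8.9921]
a=μᵀu=1.917631  b=𝟙ᵀu=13.142929  c=𝟙ᵀv=107.799878  D=ac−b²=33.983754
λ₁=(c·0.161−b)/D = (107.799878·0.161−13.142929)/33.983754 = 0.123967
λ₂=(a−b·0.161)/D = (1.917631−13.142929·0.161)/33.983754 = -0.005838
w* = 0.123967·u + -0.005838·v:
  w_0 = 0.123967·0.8930 + -0.005838·16.2913 = 0.0156  (GE)
  w_1 = 0.123967·2.4793 + -0.005838·16.2694 = 0.2124  (Lockheed)
  w_2 = 0.123967·2.3075 + -0.005838·19.6815 = 0.1712  (Unilever)
  w_3 = 0.123967·0.0124 + -0.005838·11.5120 = -0.0657  (Ford)
  w_4 = 0.123967·3.1396 + -0.005838·21.3382 = 0.2646  (Chevron)
  w_5 = 0.123967·2.5808 + -0.005838·13.7153 = 0.2399  (Boeing)
  w_6 = 0.123967·1.7302 + -0.005838·8.9921 = 0.1620  (Xerox)
Σw_i=1.0000  μᵀw=0.1610
σ²=wᵀΣw=λ₁·μ_p+λ₂ = 0.123967·0.161 + -0.005838 = 0.014121 ≈ 0.0141


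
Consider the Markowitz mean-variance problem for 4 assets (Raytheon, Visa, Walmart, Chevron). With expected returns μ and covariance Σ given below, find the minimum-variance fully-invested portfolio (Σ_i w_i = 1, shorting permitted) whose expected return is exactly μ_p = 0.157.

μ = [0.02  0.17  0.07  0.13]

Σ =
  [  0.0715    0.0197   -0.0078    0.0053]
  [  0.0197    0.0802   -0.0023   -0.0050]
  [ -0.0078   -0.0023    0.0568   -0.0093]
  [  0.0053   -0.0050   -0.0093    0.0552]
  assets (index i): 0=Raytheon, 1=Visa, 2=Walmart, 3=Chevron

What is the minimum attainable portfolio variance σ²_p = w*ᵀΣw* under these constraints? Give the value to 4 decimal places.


p=Σ⁻¹μ = [-0.4216  2.4551  1.7508  2.9129]
q=Σ⁻¹𝟙 = [11.6916  11.6342  23.2794  21.9693]
a=μᵀp=0.910170  b=𝟙ᵀp=6.697210  c=𝟙ᵀq=68.574423  D=ac−b²=17.561759
λ₁=(c·0.157−b)/D = (68.574423·0.157−6.697210)/17.561759 = 0.231695
λ₂=(a−b·0.157)/D = (0.910170−6.697210·0.157)/17.561759 = -0.008045
w* = 0.231695·p + -0.008045·q:
  w_0 = 0.231695·-0.4216 + -0.008045·11.6916 = -0.1918  (Raytheon)
  w_1 = 0.231695·2.4551 + -0.008045·11.6342 = 0.4752  (Visa)
  w_2 = 0.231695·1.7508 + -0.008045·23.2794 = 0.2184  (Walmart)
  w_3 = 0.231695·2.9129 + -0.008045·21.9693 = 0.4982  (Chevron)
Σw_i=1.0000  μᵀw=0.1570
σ²=wᵀΣw=λ₁·μ_p+λ₂ = 0.231695·0.157 + -0.008045 = 0.028331 ≈ 0.0283

0.0283


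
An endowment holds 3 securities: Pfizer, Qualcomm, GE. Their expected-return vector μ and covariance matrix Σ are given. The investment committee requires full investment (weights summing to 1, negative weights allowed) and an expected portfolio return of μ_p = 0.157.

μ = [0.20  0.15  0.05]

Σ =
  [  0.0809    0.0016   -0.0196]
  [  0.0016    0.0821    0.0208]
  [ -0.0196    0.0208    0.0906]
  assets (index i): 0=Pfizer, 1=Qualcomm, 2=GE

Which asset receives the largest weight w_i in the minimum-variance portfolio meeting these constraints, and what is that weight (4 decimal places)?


x=Σ⁻¹μ = [2.6240  1.5844  0.7558]
y=Σ⁻¹𝟙 = [15.1691  8.7668  12.3065]
a=μᵀx=0.800245  b=𝟙ᵀx=4.964163  c=𝟙ᵀy=36.242356  D=ac−b²=4.359834
λ₁=(c·0.157−b)/D = (36.242356·0.157−4.964163)/4.359834 = 0.166494
λ₂=(a−b·0.157)/D = (0.800245−4.964163·0.157)/4.359834 = 0.004787
w* = 0.166494·x + 0.004787·y:
  w_0 = 0.166494·2.6240 + 0.004787·15.1691 = 0.5095  (Pfizer)
  w_1 = 0.166494·1.5844 + 0.004787·8.7668 = 0.3058  (Qualcomm)
  w_2 = 0.166494·0.7558 + 0.004787·12.3065 = 0.1847  (GE)
Σw_i=1.0000  μᵀw=0.1570
σ²=wᵀΣw=λ₁·μ_p+λ₂ = 0.166494·0.157 + 0.004787 = 0.030927 ≈ 0.0309

Pfizer (0.5095)


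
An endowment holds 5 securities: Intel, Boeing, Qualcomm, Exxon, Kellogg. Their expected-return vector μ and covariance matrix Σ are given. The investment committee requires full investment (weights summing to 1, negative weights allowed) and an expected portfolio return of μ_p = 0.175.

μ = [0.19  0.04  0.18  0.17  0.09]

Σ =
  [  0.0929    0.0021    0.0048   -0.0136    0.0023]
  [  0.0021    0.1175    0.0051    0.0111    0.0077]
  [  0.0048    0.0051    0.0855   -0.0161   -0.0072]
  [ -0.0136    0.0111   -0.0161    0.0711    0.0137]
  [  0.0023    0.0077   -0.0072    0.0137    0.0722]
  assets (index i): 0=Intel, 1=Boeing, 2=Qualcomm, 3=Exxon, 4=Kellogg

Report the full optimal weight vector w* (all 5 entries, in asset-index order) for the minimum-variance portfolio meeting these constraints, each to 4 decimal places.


u=Σ⁻¹μ = [2.3768  -0.1863  2.6781  3.3217  0.8275]
v=Σ⁻¹𝟙 = [12.0509  5.3390  14.7939  16.7285  11.1982]
a=μᵀu=1.565373  b=𝟙ᵀu=9.017825  c=𝟙ᵀv=60.110535  D=ac−b²=12.774217
λ₁=(c·0.175−b)/D = (60.110535·0.175−9.017825)/12.774217 = 0.117543
λ₂=(a−b·0.175)/D = (1.565373−9.017825·0.175)/12.774217 = -0.000998
w* = 0.117543·u + -0.000998·v:
  w_0 = 0.117543·2.3768 + -0.000998·12.0509 = 0.2674  (Intel)
  w_1 = 0.117543·-0.1863 + -0.000998·5.3390 = -0.0272  (Boeing)
  w_2 = 0.117543·2.6781 + -0.000998·14.7939 = 0.3000  (Qualcomm)
  w_3 = 0.117543·3.3217 + -0.000998·16.7285 = 0.3738  (Exxon)
  w_4 = 0.117543·0.8275 + -0.000998·11.1982 = 0.0861  (Kellogg)
Σw_i=1.0000  μᵀw=0.1750
σ²=wᵀΣw=λ₁·μ_p+λ₂ = 0.117543·0.175 + -0.000998 = 0.019572 ≈ 0.0196

0.2674  -0.0272  0.3000  0.3738  0.0861


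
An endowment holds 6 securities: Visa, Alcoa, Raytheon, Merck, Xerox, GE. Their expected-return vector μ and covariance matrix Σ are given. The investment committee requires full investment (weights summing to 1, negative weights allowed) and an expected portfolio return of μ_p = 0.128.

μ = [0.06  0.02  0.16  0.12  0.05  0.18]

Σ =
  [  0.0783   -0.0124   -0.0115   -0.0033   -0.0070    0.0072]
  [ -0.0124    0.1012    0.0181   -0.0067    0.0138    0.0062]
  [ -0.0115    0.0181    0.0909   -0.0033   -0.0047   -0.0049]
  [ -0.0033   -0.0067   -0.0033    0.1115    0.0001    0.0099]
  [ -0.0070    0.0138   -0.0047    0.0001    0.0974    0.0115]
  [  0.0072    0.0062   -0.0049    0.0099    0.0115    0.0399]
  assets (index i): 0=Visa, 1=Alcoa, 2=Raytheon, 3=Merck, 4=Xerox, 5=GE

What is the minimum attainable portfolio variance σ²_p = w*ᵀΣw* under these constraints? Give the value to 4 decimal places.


0.0147

g=Σ⁻¹μ = [0.6673  -0.3644  2.1953  0.7412  0.1893  4.4786]
h=Σ⁻¹𝟙 = [15.4155  7.6885  13.1607  8.6685  8.7841  18.0198]
a=μᵀg=1.288557  b=𝟙ᵀg=7.907405  c=𝟙ᵀh=71.737168  D=ac−b²=29.910392
λ₁=(c·0.128−b)/D = (71.737168·0.128−7.907405)/29.910392 = 0.042626
λ₂=(a−b·0.128)/D = (1.288557−7.907405·0.128)/29.910392 = 0.009241
w* = 0.042626·g + 0.009241·h:
  w_0 = 0.042626·0.6673 + 0.009241·15.4155 = 0.1709  (Visa)
  w_1 = 0.042626·-0.3644 + 0.009241·7.6885 = 0.0555  (Alcoa)
  w_2 = 0.042626·2.1953 + 0.009241·13.1607 = 0.2152  (Raytheon)
  w_3 = 0.042626·0.7412 + 0.009241·8.6685 = 0.1117  (Merck)
  w_4 = 0.042626·0.1893 + 0.009241·8.7841 = 0.0892  (Xerox)
  w_5 = 0.042626·4.4786 + 0.009241·18.0198 = 0.3574  (GE)
Σw_i=1.0000  μᵀw=0.1280
σ²=wᵀΣw=λ₁·μ_p+λ₂ = 0.042626·0.128 + 0.009241 = 0.014697 ≈ 0.0147


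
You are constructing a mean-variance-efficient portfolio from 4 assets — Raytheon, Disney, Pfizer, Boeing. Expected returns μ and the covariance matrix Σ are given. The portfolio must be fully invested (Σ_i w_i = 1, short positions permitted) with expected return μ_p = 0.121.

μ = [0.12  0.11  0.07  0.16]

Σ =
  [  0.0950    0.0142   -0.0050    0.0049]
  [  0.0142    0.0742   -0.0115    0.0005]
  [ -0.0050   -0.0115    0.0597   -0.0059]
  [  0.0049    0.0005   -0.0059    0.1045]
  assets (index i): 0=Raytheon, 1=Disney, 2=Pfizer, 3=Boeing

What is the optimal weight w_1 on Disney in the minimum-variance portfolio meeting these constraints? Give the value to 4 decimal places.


g=Σ⁻¹μ = [1.0423  1.5376  1.7113  1.5715]
h=Σ⁻¹𝟙 = [8.8761  15.0266  21.4053  10.2898]
a=μᵀg=0.665453  b=𝟙ᵀg=5.862800  c=𝟙ᵀh=55.597825  D=ac−b²=2.625292
λ₁=(c·0.121−b)/D = (55.597825·0.121−5.862800)/2.625292 = 0.329311
λ₂=(a−b·0.121)/D = (0.665453−5.862800·0.121)/2.625292 = -0.016740
w* = 0.329311·g + -0.016740·h:
  w_0 = 0.329311·1.0423 + -0.016740·8.8761 = 0.1947  (Raytheon)
  w_1 = 0.329311·1.5376 + -0.016740·15.0266 = 0.2548  (Disney)
  w_2 = 0.329311·1.7113 + -0.016740·21.4053 = 0.2052  (Pfizer)
  w_3 = 0.329311·1.5715 + -0.016740·10.2898 = 0.3453  (Boeing)
Σw_i=1.0000  μᵀw=0.1210
σ²=wᵀΣw=λ₁·μ_p+λ₂ = 0.329311·0.121 + -0.016740 = 0.023107 ≈ 0.0231

0.2548


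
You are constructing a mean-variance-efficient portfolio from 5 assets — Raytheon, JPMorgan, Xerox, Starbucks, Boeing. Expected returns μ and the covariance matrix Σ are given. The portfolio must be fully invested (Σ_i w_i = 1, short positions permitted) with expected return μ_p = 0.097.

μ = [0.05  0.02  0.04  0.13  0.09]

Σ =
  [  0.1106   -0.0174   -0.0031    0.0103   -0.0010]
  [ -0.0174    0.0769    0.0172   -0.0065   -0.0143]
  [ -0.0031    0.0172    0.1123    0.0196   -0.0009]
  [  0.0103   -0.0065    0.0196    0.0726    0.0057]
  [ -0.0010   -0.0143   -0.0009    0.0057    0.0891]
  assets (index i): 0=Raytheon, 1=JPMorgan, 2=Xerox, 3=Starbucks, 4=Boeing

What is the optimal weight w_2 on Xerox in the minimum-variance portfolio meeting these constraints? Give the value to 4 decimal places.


x=Σ⁻¹μ = [0.4091  0.6942  -0.0315  1.7235  1.0155]
y=Σ⁻¹𝟙 = [11.0467  17.9771  4.5535  11.5239  13.5413]
a=μᵀx=0.348534  b=𝟙ᵀx=3.810843  c=𝟙ᵀy=58.642487  D=ac−b²=5.916394
λ₁=(c·0.097−b)/D = (58.642487·0.097−3.810843)/5.916394 = 0.317335
λ₂=(a−b·0.097)/D = (0.348534−3.810843·0.097)/5.916394 = -0.003569
w* = 0.317335·x + -0.003569·y:
  w_0 = 0.317335·0.4091 + -0.003569·11.0467 = 0.0904  (Raytheon)
  w_1 = 0.317335·0.6942 + -0.003569·17.9771 = 0.1561  (JPMorgan)
  w_2 = 0.317335·-0.0315 + -0.003569·4.5535 = -0.0263  (Xerox)
  w_3 = 0.317335·1.7235 + -0.003569·11.5239 = 0.5058  (Starbucks)
  w_4 = 0.317335·1.0155 + -0.003569·13.5413 = 0.2739  (Boeing)
Σw_i=1.0000  μᵀw=0.0970
σ²=wᵀΣw=λ₁·μ_p+λ₂ = 0.317335·0.097 + -0.003569 = 0.027212 ≈ 0.0272

-0.0263


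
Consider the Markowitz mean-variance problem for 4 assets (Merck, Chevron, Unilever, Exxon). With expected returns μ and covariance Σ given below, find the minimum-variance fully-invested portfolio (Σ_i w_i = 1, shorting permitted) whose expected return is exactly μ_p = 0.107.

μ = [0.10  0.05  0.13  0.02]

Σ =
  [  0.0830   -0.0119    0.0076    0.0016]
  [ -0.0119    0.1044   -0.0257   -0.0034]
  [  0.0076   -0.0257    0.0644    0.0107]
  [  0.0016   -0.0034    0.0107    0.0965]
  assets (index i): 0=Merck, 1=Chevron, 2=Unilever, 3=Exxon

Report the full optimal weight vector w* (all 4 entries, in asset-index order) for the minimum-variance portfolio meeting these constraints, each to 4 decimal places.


x=Σ⁻¹μ = [1.1600  1.1917  2.3626  -0.0320]
y=Σ⁻¹𝟙 = [12.4299  15.9521  18.9961  8.6123]
a=μᵀx=0.482084  b=𝟙ᵀx=4.682333  c=𝟙ᵀy=55.990408  D=ac−b²=5.067816
λ₁=(c·0.107−b)/D = (55.990408·0.107−4.682333)/5.067816 = 0.258226
λ₂=(a−b·0.107)/D = (0.482084−4.682333·0.107)/5.067816 = -0.003735
w* = 0.258226·x + -0.003735·y:
  w_0 = 0.258226·1.1600 + -0.003735·12.4299 = 0.2531  (Merck)
  w_1 = 0.258226·1.1917 + -0.003735·15.9521 = 0.2482  (Chevron)
  w_2 = 0.258226·2.3626 + -0.003735·18.9961 = 0.5391  (Unilever)
  w_3 = 0.258226·-0.0320 + -0.003735·8.6123 = -0.0404  (Exxon)
Σw_i=1.0000  μᵀw=0.1070
σ²=wᵀΣw=λ₁·μ_p+λ₂ = 0.258226·0.107 + -0.003735 = 0.023896 ≈ 0.0239

0.2531  0.2482  0.5391  -0.0404


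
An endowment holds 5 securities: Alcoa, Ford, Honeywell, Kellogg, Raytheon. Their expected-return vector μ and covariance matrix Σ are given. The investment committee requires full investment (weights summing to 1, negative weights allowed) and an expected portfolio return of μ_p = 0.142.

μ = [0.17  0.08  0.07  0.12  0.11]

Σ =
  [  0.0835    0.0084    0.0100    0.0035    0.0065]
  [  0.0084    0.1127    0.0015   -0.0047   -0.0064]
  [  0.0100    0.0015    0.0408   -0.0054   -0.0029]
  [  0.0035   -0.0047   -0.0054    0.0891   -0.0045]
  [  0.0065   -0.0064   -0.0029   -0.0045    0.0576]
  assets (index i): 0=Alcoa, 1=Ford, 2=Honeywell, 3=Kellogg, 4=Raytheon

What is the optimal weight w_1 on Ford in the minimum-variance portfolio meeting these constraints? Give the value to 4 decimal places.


p=Σ⁻¹μ = [1.5405  0.7516  1.6565  1.5285  2.0222]
q=Σ⁻¹𝟙 = [5.6993  9.8389  26.0576  14.1192  20.2262]
a=μᵀp=0.843817  b=𝟙ᵀp=7.499209  c=𝟙ᵀq=75.941182  D=ac−b²=7.842304
λ₁=(c·0.142−b)/D = (75.941182·0.142−7.499209)/7.842304 = 0.418810
λ₂=(a−b·0.142)/D = (0.843817−7.499209·0.142)/7.842304 = -0.028190
w* = 0.418810·p + -0.028190·q:
  w_0 = 0.418810·1.5405 + -0.028190·5.6993 = 0.4845  (Alcoa)
  w_1 = 0.418810·0.7516 + -0.028190·9.8389 = 0.0374  (Ford)
  w_2 = 0.418810·1.6565 + -0.028190·26.0576 = -0.0408  (Honeywell)
  w_3 = 0.418810·1.5285 + -0.028190·14.1192 = 0.2421  (Kellogg)
  w_4 = 0.418810·2.0222 + -0.028190·20.2262 = 0.2768  (Raytheon)
Σw_i=1.0000  μᵀw=0.1420
σ²=wᵀΣw=λ₁·μ_p+λ₂ = 0.418810·0.142 + -0.028190 = 0.031282 ≈ 0.0313

0.0374


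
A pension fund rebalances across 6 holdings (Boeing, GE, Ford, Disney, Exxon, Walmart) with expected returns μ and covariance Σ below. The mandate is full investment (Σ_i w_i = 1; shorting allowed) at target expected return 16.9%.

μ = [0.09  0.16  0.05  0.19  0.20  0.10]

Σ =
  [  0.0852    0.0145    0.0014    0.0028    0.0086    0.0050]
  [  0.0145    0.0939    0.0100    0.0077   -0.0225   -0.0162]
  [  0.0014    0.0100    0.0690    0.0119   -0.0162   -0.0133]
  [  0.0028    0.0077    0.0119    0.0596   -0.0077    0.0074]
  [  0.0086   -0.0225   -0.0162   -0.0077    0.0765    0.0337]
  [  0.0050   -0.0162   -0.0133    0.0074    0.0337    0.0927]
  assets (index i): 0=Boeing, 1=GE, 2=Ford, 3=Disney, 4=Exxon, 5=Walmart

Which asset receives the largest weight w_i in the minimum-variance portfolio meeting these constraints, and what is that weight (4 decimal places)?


Exxon (0.3484)

u=Σ⁻¹μ = [0.1850  2.2219  0.7080  3.2435  3.7517  -0.0642]
v=Σ⁻¹𝟙 = [6.7731  12.2874  15.8367  13.0082  17.2730  7.5238]
a=μᵀu=1.767749  b=𝟙ᵀu=10.045946  c=𝟙ᵀv=72.702313  D=ac−b²=27.598410
λ₁=(c·0.169−b)/D = (72.702313·0.169−10.045946)/27.598410 = 0.081191
λ₂=(a−b·0.169)/D = (1.767749−10.045946·0.169)/27.598410 = 0.002536
w* = 0.081191·u + 0.002536·v:
  w_0 = 0.081191·0.1850 + 0.002536·6.7731 = 0.0322  (Boeing)
  w_1 = 0.081191·2.2219 + 0.002536·12.2874 = 0.2116  (GE)
  w_2 = 0.081191·0.7080 + 0.002536·15.8367 = 0.0976  (Ford)
  w_3 = 0.081191·3.2435 + 0.002536·13.0082 = 0.2963  (Disney)
  w_4 = 0.081191·3.7517 + 0.002536·17.2730 = 0.3484  (Exxon)
  w_5 = 0.081191·-0.0642 + 0.002536·7.5238 = 0.0139  (Walmart)
Σw_i=1.0000  μᵀw=0.1690
σ²=wᵀΣw=λ₁·μ_p+λ₂ = 0.081191·0.169 + 0.002536 = 0.016257 ≈ 0.0163


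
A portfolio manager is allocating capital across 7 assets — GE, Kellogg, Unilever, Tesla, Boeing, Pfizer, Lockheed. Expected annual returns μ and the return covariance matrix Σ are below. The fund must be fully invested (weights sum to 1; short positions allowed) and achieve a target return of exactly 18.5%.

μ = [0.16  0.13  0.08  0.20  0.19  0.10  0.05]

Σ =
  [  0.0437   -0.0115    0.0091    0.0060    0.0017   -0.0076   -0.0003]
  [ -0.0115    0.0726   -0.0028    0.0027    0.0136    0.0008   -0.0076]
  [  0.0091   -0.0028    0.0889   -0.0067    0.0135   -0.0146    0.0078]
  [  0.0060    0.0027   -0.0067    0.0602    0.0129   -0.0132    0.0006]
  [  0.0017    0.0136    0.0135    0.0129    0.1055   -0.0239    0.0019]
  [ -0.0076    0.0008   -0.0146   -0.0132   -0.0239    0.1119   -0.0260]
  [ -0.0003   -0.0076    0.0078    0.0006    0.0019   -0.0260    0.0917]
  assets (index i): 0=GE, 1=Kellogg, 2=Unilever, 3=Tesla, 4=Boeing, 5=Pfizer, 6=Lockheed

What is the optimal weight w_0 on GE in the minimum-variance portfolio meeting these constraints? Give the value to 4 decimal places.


0.3721

u=Σ⁻¹μ = [3.9750  2.1711  0.8281  3.0836  1.4545  2.2203  1.2470]
v=Σ⁻¹𝟙 = [26.1865  17.8769  11.0164  16.9525  7.3859  19.5058  16.8020]
a=μᵀu=2.161953  b=𝟙ᵀu=14.979647  c=𝟙ᵀv=115.725960  D=ac−b²=25.804306
λ₁=(c·0.185−b)/D = (115.725960·0.185−14.979647)/25.804306 = 0.249170
λ₂=(a−b·0.185)/D = (2.161953−14.979647·0.185)/25.804306 = -0.023612
w* = 0.249170·u + -0.023612·v:
  w_0 = 0.249170·3.9750 + -0.023612·26.1865 = 0.3721  (GE)
  w_1 = 0.249170·2.1711 + -0.023612·17.8769 = 0.1189  (Kellogg)
  w_2 = 0.249170·0.8281 + -0.023612·11.0164 = -0.0538  (Unilever)
  w_3 = 0.249170·3.0836 + -0.023612·16.9525 = 0.3681  (Tesla)
  w_4 = 0.249170·1.4545 + -0.023612·7.3859 = 0.1880  (Boeing)
  w_5 = 0.249170·2.2203 + -0.023612·19.5058 = 0.0927  (Pfizer)
  w_6 = 0.249170·1.2470 + -0.023612·16.8020 = -0.0860  (Lockheed)
Σw_i=1.0000  μᵀw=0.1850
σ²=wᵀΣw=λ₁·μ_p+λ₂ = 0.249170·0.185 + -0.023612 = 0.022485 ≈ 0.0225


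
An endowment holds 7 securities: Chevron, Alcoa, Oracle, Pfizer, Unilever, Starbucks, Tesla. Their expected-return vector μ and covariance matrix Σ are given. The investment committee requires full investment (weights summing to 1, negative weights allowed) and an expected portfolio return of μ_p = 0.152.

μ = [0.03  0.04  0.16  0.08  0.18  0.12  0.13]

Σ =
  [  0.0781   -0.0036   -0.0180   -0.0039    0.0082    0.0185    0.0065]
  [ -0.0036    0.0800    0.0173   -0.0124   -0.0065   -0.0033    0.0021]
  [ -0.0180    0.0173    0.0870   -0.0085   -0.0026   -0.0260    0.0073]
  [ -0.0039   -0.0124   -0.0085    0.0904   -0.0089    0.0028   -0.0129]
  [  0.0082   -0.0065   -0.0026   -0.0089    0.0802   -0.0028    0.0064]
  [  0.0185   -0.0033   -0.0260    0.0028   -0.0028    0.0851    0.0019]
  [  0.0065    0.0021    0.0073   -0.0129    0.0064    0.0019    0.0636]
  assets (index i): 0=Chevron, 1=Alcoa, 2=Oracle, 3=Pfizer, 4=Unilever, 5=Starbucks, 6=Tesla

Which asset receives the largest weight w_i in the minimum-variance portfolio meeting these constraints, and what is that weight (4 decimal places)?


u=Σ⁻¹μ = [0.1509  0.4579  2.5070  1.6143  2.4626  2.1500  1.7411]
v=Σ⁻¹𝟙 = [12.1116  13.6270  16.5697  17.9584  14.2529  14.2762  13.9154]
a=μᵀu=1.480732  b=𝟙ᵀu=11.083924  c=𝟙ᵀv=102.711247  D=ac−b²=29.234448
λ₁=(c·0.152−b)/D = (102.711247·0.152−11.083924)/29.234448 = 0.154892
λ₂=(a−b·0.152)/D = (1.480732−11.083924·0.152)/29.234448 = -0.006979
w* = 0.154892·u + -0.006979·v:
  w_0 = 0.154892·0.1509 + -0.006979·12.1116 = -0.0612  (Chevron)
  w_1 = 0.154892·0.4579 + -0.006979·13.6270 = -0.0242  (Alcoa)
  w_2 = 0.154892·2.5070 + -0.006979·16.5697 = 0.2727  (Oracle)
  w_3 = 0.154892·1.6143 + -0.006979·17.9584 = 0.1247  (Pfizer)
  w_4 = 0.154892·2.4626 + -0.006979·14.2529 = 0.2820  (Unilever)
  w_5 = 0.154892·2.1500 + -0.006979·14.2762 = 0.2334  (Starbucks)
  w_6 = 0.154892·1.7411 + -0.006979·13.9154 = 0.1726  (Tesla)
Σw_i=1.0000  μᵀw=0.1520
σ²=wᵀΣw=λ₁·μ_p+λ₂ = 0.154892·0.152 + -0.006979 = 0.016565 ≈ 0.0166

Unilever (0.2820)


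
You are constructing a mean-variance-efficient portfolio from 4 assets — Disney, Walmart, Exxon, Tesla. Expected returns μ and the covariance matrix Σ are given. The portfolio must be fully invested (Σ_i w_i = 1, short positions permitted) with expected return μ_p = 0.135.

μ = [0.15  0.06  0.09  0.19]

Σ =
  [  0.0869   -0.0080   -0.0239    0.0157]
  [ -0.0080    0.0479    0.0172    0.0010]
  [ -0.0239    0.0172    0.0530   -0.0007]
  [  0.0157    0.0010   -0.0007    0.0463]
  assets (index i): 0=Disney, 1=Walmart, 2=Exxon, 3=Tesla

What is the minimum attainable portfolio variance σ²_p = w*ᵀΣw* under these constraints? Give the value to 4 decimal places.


x=Σ⁻¹μ = [1.7950  0.6360  2.3476  3.5168]
y=Σ⁻¹𝟙 = [15.8340  15.5828  21.1652  16.2125]
a=μᵀx=1.186873  b=𝟙ᵀx=8.295317  c=𝟙ᵀy=68.794566  D=ac−b²=12.838138
λ₁=(c·0.135−b)/D = (68.794566·0.135−8.295317)/12.838138 = 0.077266
λ₂=(a−b·0.135)/D = (1.186873−8.295317·0.135)/12.838138 = 0.005219
w* = 0.077266·x + 0.005219·y:
  w_0 = 0.077266·1.7950 + 0.005219·15.8340 = 0.2213  (Disney)
  w_1 = 0.077266·0.6360 + 0.005219·15.5828 = 0.1305  (Walmart)
  w_2 = 0.077266·2.3476 + 0.005219·21.1652 = 0.2919  (Exxon)
  w_3 = 0.077266·3.5168 + 0.005219·16.2125 = 0.3563  (Tesla)
Σw_i=1.0000  μᵀw=0.1350
σ²=wᵀΣw=λ₁·μ_p+λ₂ = 0.077266·0.135 + 0.005219 = 0.015650 ≈ 0.0157

0.0157


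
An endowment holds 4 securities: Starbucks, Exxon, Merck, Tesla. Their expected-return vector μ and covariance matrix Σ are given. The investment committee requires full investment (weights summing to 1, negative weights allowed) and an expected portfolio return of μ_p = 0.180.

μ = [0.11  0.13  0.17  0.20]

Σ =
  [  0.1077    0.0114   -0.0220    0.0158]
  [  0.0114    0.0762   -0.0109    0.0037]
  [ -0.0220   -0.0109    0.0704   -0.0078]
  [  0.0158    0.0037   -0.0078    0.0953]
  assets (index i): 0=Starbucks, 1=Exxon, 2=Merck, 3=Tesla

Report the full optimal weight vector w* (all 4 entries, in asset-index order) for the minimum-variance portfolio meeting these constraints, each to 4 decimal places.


-0.0224  0.1287  0.4333  0.4603

u=Σ⁻¹μ = [1.1891  1.9002  3.3131  2.0989]
v=Σ⁻¹𝟙 = [10.5940  14.0311  20.7837  9.8931]
a=μᵀu=1.360825  b=𝟙ᵀu=8.501230  c=𝟙ᵀv=55.301888  D=ac−b²=2.985268
λ₁=(c·0.180−b)/D = (55.301888·0.180−8.501230)/2.985268 = 0.486760
λ₂=(a−b·0.180)/D = (1.360825−8.501230·0.180)/2.985268 = -0.056744
w* = 0.486760·u + -0.056744·v:
  w_0 = 0.486760·1.1891 + -0.056744·10.5940 = -0.0224  (Starbucks)
  w_1 = 0.486760·1.9002 + -0.056744·14.0311 = 0.1287  (Exxon)
  w_2 = 0.486760·3.3131 + -0.056744·20.7837 = 0.4333  (Merck)
  w_3 = 0.486760·2.0989 + -0.056744·9.8931 = 0.4603  (Tesla)
Σw_i=1.0000  μᵀw=0.1800
σ²=wᵀΣw=λ₁·μ_p+λ₂ = 0.486760·0.180 + -0.056744 = 0.030873 ≈ 0.0309


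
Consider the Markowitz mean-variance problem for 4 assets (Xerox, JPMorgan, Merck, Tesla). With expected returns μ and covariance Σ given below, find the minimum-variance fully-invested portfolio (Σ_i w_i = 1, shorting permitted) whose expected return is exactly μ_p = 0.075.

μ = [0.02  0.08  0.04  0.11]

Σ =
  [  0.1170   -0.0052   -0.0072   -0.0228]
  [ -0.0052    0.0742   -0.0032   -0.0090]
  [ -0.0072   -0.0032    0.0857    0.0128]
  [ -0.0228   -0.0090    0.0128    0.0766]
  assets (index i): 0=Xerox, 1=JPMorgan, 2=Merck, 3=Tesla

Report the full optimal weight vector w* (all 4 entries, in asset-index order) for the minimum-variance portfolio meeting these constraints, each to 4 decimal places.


x=Σ⁻¹μ = [0.5839  1.3405  0.3096  1.7156]
y=Σ⁻¹𝟙 = [13.3205  16.9648  10.8523  17.1995]
a=μᵀx=0.320020  b=𝟙ᵀx=3.949634  c=𝟙ᵀy=58.337153  D=ac−b²=3.069463
λ₁=(c·0.075−b)/D = (58.337153·0.075−3.949634)/3.069463 = 0.138673
λ₂=(a−b·0.075)/D = (0.320020−3.949634·0.075)/3.069463 = 0.007753
w* = 0.138673·x + 0.007753·y:
  w_0 = 0.138673·0.5839 + 0.007753·13.3205 = 0.1842  (Xerox)
  w_1 = 0.138673·1.3405 + 0.007753·16.9648 = 0.3174  (JPMorgan)
  w_2 = 0.138673·0.3096 + 0.007753·10.8523 = 0.1271  (Merck)
  w_3 = 0.138673·1.7156 + 0.007753·17.1995 = 0.3713  (Tesla)
Σw_i=1.0000  μᵀw=0.0750
σ²=wᵀΣw=λ₁·μ_p+λ₂ = 0.138673·0.075 + 0.007753 = 0.018154 ≈ 0.0182

0.1842  0.3174  0.1271  0.3713


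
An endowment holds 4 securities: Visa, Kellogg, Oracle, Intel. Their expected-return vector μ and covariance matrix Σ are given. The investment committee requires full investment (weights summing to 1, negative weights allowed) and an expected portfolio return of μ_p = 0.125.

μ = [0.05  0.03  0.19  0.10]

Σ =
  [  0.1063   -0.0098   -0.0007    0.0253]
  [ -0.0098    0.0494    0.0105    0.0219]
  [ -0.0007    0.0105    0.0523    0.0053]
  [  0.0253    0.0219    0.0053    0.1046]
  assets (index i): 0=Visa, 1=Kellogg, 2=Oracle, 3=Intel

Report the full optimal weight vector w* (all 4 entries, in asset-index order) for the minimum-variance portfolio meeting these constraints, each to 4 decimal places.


p=Σ⁻¹μ = [0.2582  -0.4756  3.6499  0.8082]
q=Σ⁻¹𝟙 = [10.5818  17.9793  15.4036  2.4560]
a=μᵀp=0.772948  b=𝟙ᵀp=4.240748  c=𝟙ᵀq=46.420660  D=ac−b²=17.896804
λ₁=(c·0.125−b)/D = (46.420660·0.125−4.240748)/17.896804 = 0.087269
λ₂=(a−b·0.125)/D = (0.772948−4.240748·0.125)/17.896804 = 0.013570
w* = 0.087269·p + 0.013570·q:
  w_0 = 0.087269·0.2582 + 0.013570·10.5818 = 0.1661  (Visa)
  w_1 = 0.087269·-0.4756 + 0.013570·17.9793 = 0.2025  (Kellogg)
  w_2 = 0.087269·3.6499 + 0.013570·15.4036 = 0.5275  (Oracle)
  w_3 = 0.087269·0.8082 + 0.013570·2.4560 = 0.1039  (Intel)
Σw_i=1.0000  μᵀw=0.1250
σ²=wᵀΣw=λ₁·μ_p+λ₂ = 0.087269·0.125 + 0.013570 = 0.024478 ≈ 0.0245

0.1661  0.2025  0.5275  0.1039


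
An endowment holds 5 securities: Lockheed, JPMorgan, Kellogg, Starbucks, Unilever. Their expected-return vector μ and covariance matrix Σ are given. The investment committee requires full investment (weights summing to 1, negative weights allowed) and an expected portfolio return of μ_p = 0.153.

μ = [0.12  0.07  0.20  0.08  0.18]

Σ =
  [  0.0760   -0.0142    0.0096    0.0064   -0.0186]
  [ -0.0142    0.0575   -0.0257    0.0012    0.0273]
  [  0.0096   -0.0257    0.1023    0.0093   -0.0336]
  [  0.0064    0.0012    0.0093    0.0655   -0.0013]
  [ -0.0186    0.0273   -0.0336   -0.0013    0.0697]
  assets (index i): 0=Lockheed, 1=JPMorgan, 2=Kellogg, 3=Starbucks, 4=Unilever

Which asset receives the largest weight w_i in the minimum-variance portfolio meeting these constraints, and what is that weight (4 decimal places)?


Unilever (0.3380)

p=Σ⁻¹μ = [2.4081  1.2454  3.4376  0.5626  4.4049]
q=Σ⁻¹𝟙 = [18.7371  20.4522  18.9677  10.7790  20.6814]
a=μᵀp=1.901562  b=𝟙ᵀp=12.058612  c=𝟙ᵀq=89.617360  D=ac−b²=25.002804
λ₁=(c·0.153−b)/D = (89.617360·0.153−12.058612)/25.002804 = 0.066106
λ₂=(a−b·0.153)/D = (1.901562−12.058612·0.153)/25.002804 = 0.002264
w* = 0.066106·p + 0.002264·q:
  w_0 = 0.066106·2.4081 + 0.002264·18.7371 = 0.2016  (Lockheed)
  w_1 = 0.066106·1.2454 + 0.002264·20.4522 = 0.1286  (JPMorgan)
  w_2 = 0.066106·3.4376 + 0.002264·18.9677 = 0.2702  (Kellogg)
  w_3 = 0.066106·0.5626 + 0.002264·10.7790 = 0.0616  (Starbucks)
  w_4 = 0.066106·4.4049 + 0.002264·20.6814 = 0.3380  (Unilever)
Σw_i=1.0000  μᵀw=0.1530
σ²=wᵀΣw=λ₁·μ_p+λ₂ = 0.066106·0.153 + 0.002264 = 0.012378 ≈ 0.0124


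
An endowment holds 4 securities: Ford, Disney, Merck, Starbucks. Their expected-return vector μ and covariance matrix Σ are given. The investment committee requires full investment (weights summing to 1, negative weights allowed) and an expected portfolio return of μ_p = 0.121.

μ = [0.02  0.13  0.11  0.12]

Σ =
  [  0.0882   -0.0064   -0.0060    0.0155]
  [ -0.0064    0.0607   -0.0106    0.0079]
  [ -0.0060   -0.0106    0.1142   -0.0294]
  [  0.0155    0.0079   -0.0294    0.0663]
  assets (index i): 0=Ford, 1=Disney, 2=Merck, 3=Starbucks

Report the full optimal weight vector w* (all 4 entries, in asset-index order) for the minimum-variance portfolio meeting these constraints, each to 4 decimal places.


-0.0035  0.3466  0.2818  0.3751

x=Σ⁻¹μ = [0.0971  2.1590  1.7640  2.3122]
y=Σ⁻¹𝟙 = [10.6595  18.0450  15.4423  17.2885]
a=μᵀx=0.754120  b=𝟙ᵀx=6.332315  c=𝟙ᵀy=61.435348  D=ac−b²=6.231433
λ₁=(c·0.121−b)/D = (61.435348·0.121−6.332315)/6.231433 = 0.176743
λ₂=(a−b·0.121)/D = (0.754120−6.332315·0.121)/6.231433 = -0.001940
w* = 0.176743·x + -0.001940·y:
  w_0 = 0.176743·0.0971 + -0.001940·10.6595 = -0.0035  (Ford)
  w_1 = 0.176743·2.1590 + -0.001940·18.0450 = 0.3466  (Disney)
  w_2 = 0.176743·1.7640 + -0.001940·15.4423 = 0.2818  (Merck)
  w_3 = 0.176743·2.3122 + -0.001940·17.2885 = 0.3751  (Starbucks)
Σw_i=1.0000  μᵀw=0.1210
σ²=wᵀΣw=λ₁·μ_p+λ₂ = 0.176743·0.121 + -0.001940 = 0.019446 ≈ 0.0194


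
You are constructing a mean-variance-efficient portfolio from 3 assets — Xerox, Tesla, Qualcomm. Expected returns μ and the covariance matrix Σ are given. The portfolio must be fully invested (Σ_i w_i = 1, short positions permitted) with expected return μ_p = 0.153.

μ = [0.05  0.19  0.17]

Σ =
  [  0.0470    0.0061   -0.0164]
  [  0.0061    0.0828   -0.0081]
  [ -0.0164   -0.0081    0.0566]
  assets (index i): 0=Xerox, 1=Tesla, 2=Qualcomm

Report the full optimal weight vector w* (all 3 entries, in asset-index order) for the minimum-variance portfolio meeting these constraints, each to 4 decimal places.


p=Σ⁻¹μ = [2.1249  2.5276  3.9809]
q=Σ⁻¹𝟙 = [29.4044  12.6500  27.9982]
a=μᵀp=1.263245  b=𝟙ᵀp=8.633404  c=𝟙ᵀq=70.052516  D=ac−b²=13.957835
λ₁=(c·0.153−b)/D = (70.052516·0.153−8.633404)/13.957835 = 0.149352
λ₂=(a−b·0.153)/D = (1.263245−8.633404·0.153)/13.957835 = -0.004131
w* = 0.149352·p + -0.004131·q:
  w_0 = 0.149352·2.1249 + -0.004131·29.4044 = 0.1959  (Xerox)
  w_1 = 0.149352·2.5276 + -0.004131·12.6500 = 0.3252  (Tesla)
  w_2 = 0.149352·3.9809 + -0.004131·27.9982 = 0.4789  (Qualcomm)
Σw_i=1.0000  μᵀw=0.1530
σ²=wᵀΣw=λ₁·μ_p+λ₂ = 0.149352·0.153 + -0.004131 = 0.018719 ≈ 0.0187

0.1959  0.3252  0.4789


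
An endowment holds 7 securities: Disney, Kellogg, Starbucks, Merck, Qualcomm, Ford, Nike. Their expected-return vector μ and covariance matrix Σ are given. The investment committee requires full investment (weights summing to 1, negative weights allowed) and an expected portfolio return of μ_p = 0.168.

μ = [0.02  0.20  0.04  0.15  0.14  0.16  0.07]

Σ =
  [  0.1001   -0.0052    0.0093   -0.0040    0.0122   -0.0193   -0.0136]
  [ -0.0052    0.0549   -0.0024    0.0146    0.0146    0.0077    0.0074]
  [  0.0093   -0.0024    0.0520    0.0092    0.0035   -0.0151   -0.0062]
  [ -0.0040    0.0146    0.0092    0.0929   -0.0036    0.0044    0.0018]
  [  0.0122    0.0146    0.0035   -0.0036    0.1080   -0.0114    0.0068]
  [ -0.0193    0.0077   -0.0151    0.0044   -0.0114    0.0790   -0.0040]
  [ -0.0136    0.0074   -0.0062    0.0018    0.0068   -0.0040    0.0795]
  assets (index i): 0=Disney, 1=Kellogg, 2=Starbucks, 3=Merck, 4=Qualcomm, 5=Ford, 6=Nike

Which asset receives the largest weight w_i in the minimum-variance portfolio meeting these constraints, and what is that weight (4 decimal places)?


p=Σ⁻¹μ = [0.6994  2.7932  1.3002  0.9909  1.0208  2.3075  0.8479]
q=Σ⁻¹𝟙 = [14.0517  12.1034  23.7307  6.0752  6.6630  20.8831  16.0498]
a=μᵀp=1.344722  b=𝟙ᵀp=9.959815  c=𝟙ᵀq=99.556837  D=ac−b²=34.678318
λ₁=(c·0.168−b)/D = (99.556837·0.168−9.959815)/34.678318 = 0.195100
λ₂=(a−b·0.168)/D = (1.344722−9.959815·0.168)/34.678318 = -0.009474
w* = 0.195100·p + -0.009474·q:
  w_0 = 0.195100·0.6994 + -0.009474·14.0517 = 0.0033  (Disney)
  w_1 = 0.195100·2.7932 + -0.009474·12.1034 = 0.4303  (Kellogg)
  w_2 = 0.195100·1.3002 + -0.009474·23.7307 = 0.0289  (Starbucks)
  w_3 = 0.195100·0.9909 + -0.009474·6.0752 = 0.1358  (Merck)
  w_4 = 0.195100·1.0208 + -0.009474·6.6630 = 0.1360  (Qualcomm)
  w_5 = 0.195100·2.3075 + -0.009474·20.8831 = 0.2524  (Ford)
  w_6 = 0.195100·0.8479 + -0.009474·16.0498 = 0.0134  (Nike)
Σw_i=1.0000  μᵀw=0.1680
σ²=wᵀΣw=λ₁·μ_p+λ₂ = 0.195100·0.168 + -0.009474 = 0.023303 ≈ 0.0233

Kellogg (0.4303)


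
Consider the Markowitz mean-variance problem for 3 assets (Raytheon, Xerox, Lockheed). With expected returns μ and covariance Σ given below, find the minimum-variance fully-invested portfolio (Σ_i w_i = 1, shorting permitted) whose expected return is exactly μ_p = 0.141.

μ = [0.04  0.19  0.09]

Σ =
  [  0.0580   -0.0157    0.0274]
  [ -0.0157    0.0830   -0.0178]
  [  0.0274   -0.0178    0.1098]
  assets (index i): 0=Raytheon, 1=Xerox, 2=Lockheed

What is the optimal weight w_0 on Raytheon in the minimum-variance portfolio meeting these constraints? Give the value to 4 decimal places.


0.1762

u=Σ⁻¹μ = [0.9337  2.6849  1.0219]
v=Σ⁻¹𝟙 = [18.4299  17.0955  7.2798]
a=μᵀu=0.639458  b=𝟙ᵀu=4.640529  c=𝟙ᵀv=42.805222  D=ac−b²=5.837612
λ₁=(c·0.141−b)/D = (42.805222·0.141−4.640529)/5.837612 = 0.238969
λ₂=(a−b·0.141)/D = (0.639458−4.640529·0.141)/5.837612 = -0.002545
w* = 0.238969·u + -0.002545·v:
  w_0 = 0.238969·0.9337 + -0.002545·18.4299 = 0.1762  (Raytheon)
  w_1 = 0.238969·2.6849 + -0.002545·17.0955 = 0.5981  (Xerox)
  w_2 = 0.238969·1.0219 + -0.002545·7.2798 = 0.2257  (Lockheed)
Σw_i=1.0000  μᵀw=0.1410
σ²=wᵀΣw=λ₁·μ_p+λ₂ = 0.238969·0.141 + -0.002545 = 0.031150 ≈ 0.0311


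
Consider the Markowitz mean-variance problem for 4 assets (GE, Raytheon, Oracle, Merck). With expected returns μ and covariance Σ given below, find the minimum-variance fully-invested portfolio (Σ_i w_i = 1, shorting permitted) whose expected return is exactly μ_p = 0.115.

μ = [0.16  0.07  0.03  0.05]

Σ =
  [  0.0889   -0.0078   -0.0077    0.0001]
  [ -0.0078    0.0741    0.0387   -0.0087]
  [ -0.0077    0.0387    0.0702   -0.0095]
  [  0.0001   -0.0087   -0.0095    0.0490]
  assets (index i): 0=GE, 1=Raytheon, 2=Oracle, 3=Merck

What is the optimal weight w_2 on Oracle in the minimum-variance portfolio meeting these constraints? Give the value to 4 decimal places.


-0.0572

x=Σ⁻¹μ = [1.9173  1.2250  0.1328  1.2597]
y=Σ⁻¹𝟙 = [13.3135  11.0324  12.9873  24.8578]
a=μᵀx=0.459500  b=𝟙ᵀx=4.534931  c=𝟙ᵀy=62.190925  D=ac−b²=8.011109
λ₁=(c·0.115−b)/D = (62.190925·0.115−4.534931)/8.011109 = 0.326675
λ₂=(a−b·0.115)/D = (0.459500−4.534931·0.115)/8.011109 = -0.007741
w* = 0.326675·x + -0.007741·y:
  w_0 = 0.326675·1.9173 + -0.007741·13.3135 = 0.5233  (GE)
  w_1 = 0.326675·1.2250 + -0.007741·11.0324 = 0.3148  (Raytheon)
  w_2 = 0.326675·0.1328 + -0.007741·12.9873 = -0.0572  (Oracle)
  w_3 = 0.326675·1.2597 + -0.007741·24.8578 = 0.2191  (Merck)
Σw_i=1.0000  μᵀw=0.1150
σ²=wᵀΣw=λ₁·μ_p+λ₂ = 0.326675·0.115 + -0.007741 = 0.029826 ≈ 0.0298
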